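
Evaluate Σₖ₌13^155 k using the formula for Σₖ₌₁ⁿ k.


Σₖ₌13^155 k = Σₖ₌₁^155 k − Σₖ₌₁^12 k
= 155·156/2 − 12·13/2
= 12090 − 78 = 12012

Σk = 12012


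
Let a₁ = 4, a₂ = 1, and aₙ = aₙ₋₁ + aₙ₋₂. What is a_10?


Computing iteratively: 4, 1, 5, 6, 11, 17, 28, 45, 73, 118
a_10 = 118

a_10 = 118


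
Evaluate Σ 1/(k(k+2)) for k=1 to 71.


1/(k(k+2)) = (1/2)·(1/k - 1/(k+2)) (partial fractions)
Telescoping: Σ = (1/2)·(1 + 1/2 - 1/72 - 1/73) = 7739/10512

Sum = 7739/10512


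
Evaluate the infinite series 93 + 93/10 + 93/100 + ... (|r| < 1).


S∞ = a₁/(1-r) = 93/(1 - 1/10)
= 93/(9/10)
= 310/3

S∞ = 310/3


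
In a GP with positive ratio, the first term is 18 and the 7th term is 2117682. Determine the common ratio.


r^(n-1) = aₙ/a₁
r^6 = 2117682/18 = 117649
r = 117649^(1/6)
= ±7; taking r > 0 gives r = 7

r = 7


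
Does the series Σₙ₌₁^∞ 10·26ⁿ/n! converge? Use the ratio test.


aₙ = 10·26^n/n!
a_{n+1}/aₙ = 26^(n+1)/(n+1)! × n!/26^n  (constant 10 cancels)
= 26/(n+1)
L = lim(n→∞) 26/(n+1) = 0
L < 1 → series CONVERGES

Converges (ratio test: L = 0 < 1)


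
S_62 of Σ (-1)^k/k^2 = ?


S = -1 + 1/4 - 1/9 + 1/16 - 1/25 + 1/36 - 1/49 + 1/64 ± ...
= -0.8223
(Full series converges to -π²/12 ≈ -0.8225)

S_62 = -0.8223


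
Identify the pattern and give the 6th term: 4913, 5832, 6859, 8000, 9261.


Pattern: perfect cubes: n³
Terms: 4913, 5832, 6859, 8000, 9261
Next term = 10648

Next term = 10648


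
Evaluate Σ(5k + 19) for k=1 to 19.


Σ(5k+19) = 5·Σk + 19·n
= 5·190 + 19·19
= 950 + 361 = 1311

Σ = 1311


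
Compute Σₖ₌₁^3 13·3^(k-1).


Sₙ = 13×(3^3 - 1)/(3 - 1)
= 13×(27 - 1)/2
= 13×26/2
= 169

S_3 = 169


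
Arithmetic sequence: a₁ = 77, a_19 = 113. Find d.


d = (aₙ - a₁)/(n-1)
= (113 - 77)/(19-1)
= 36/18 = 2

d = 2


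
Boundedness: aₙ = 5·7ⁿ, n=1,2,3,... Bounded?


aₙ = 5·7ⁿ → as n→∞, aₙ→∞ (since base 7 > 1)
No finite upper bound exists
The sequence is UNBOUNDED

Unbounded (aₙ → ∞ as n → ∞)


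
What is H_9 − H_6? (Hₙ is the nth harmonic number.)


Σₖ₌7^9 1/k = 1/7 + 1/8 + 1/9
= 191/504
≈ 0.379

Sum = 191/504 ≈ 0.379


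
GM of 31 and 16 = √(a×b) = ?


GM = √(31×16) = √496 = 22.2711

GM = 22.2711


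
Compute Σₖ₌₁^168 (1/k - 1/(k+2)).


Telescoping with gap 2: two head and two tail terms survive.
= (1 + 1/2) - (1/169 + 1/170)
= 3/2 - 1/169 - 1/170 = 21378/14365

Sum = 21378/14365


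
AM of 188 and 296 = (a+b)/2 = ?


AM = (188 + 296)/2 = 484/2 = 242

AM = 242


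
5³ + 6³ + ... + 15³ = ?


Σₖ₌5^15 k³ = [15·16/2]² − [4·5/2]²
= 14400 − 100 = 14300

Σk³ = 14300


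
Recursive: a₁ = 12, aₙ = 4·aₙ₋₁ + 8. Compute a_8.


Computing step by step:
a_1 = 12
a_2 = 56
a_3 = 232
a_4 = 936
a_5 = 3752
a_6 = 15016
a_7 = 60072
a_8 = 240296


a_8 = 240296


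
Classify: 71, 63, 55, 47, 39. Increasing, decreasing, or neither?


Differences: -8, -8, -8, -8
All differences < 0 → strictly DECREASING

Monotonically decreasing


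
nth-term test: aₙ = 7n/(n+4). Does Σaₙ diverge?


lim(n→∞) 7n/(n+4) = 7/1 = 7  (divide numerator and denominator by n)
lim aₙ = 7 ≠ 0 → series DIVERGES

Diverges (lim aₙ = 7 ≠ 0)


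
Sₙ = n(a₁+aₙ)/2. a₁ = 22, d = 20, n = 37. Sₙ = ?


aₙ = 22 + (37-1)×20 = 742
Sₙ = n(a₁+aₙ)/2 = 37×(22+742)/2
= 37×764/2 = 14134

S_37 = 14134


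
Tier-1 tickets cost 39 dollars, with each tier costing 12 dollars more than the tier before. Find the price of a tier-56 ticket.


aₙ = a₁ + (n-1)d
= 39 + (56-1)×12
= 39 + 660
= 699

a_56 = 699


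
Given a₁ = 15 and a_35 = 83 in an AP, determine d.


d = (aₙ - a₁)/(n-1)
= (83 - 15)/(35-1)
= 68/34 = 2

d = 2


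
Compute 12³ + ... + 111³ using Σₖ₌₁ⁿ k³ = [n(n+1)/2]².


Σₖ₌12^111 k³ = [111·112/2]² − [11·12/2]²
= 38638656 − 4356 = 38634300

Σk³ = 38634300


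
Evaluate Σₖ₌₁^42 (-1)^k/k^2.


S = -1 + 1/4 - 1/9 + 1/16 - 1/25 + 1/36 - 1/49 + 1/64 ± ...
= -0.8222
(Full series converges to -π²/12 ≈ -0.8225)

S_42 = -0.8222


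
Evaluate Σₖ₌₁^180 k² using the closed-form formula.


n = 180
n(n+1)(2n+1)/6 = 180×181×361/6
= 11761380/6 = 1960230

Σk² = 1960230


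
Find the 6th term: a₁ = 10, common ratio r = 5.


aₙ = a₁·r^(n-1)
= 10×5^5
= 10×3125
= 31250

a_6 = 31250


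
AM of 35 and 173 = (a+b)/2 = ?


AM = (35 + 173)/2 = 208/2 = 104

AM = 104


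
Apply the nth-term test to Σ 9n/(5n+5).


lim(n→∞) 9n/(5n+5) = 9/5 = 9/5  (divide numerator and denominator by n)
lim aₙ = 9/5 ≠ 0 → series DIVERGES

Diverges (lim aₙ = 9/5 ≠ 0)


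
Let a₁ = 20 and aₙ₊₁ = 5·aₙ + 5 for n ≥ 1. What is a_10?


Computing step by step:
a_1 = 20
a_2 = 105
a_3 = 530
a_4 = 2655
a_5 = 13280
a_6 = 66405
a_7 = 332030
a_8 = 1660155
a_9 = 8300780
a_10 = 41503905


a_10 = 41503905


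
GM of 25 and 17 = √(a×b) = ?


GM = √(25×17) = √425 = 20.6155

GM = 20.6155


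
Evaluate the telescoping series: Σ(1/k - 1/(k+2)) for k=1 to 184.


Telescoping with gap 2: two head and two tail terms survive.
= (1 + 1/2) - (1/185 + 1/186)
= 3/2 - 1/185 - 1/186 = 25622/17205

Sum = 25622/17205


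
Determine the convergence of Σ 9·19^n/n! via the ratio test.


aₙ = 9·19^n/n!
a_{n+1}/aₙ = 19^(n+1)/(n+1)! × n!/19^n  (constant 9 cancels)
= 19/(n+1)
L = lim(n→∞) 19/(n+1) = 0
L < 1 → series CONVERGES

Converges (ratio test: L = 0 < 1)


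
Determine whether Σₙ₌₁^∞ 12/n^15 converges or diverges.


p-series test: Σ c/n^p converges if p > 1, diverges if p ≤ 1 (constant c > 0 doesn't affect convergence).
p = 15
15 > 1 → CONVERGES

Converges (p = 15 > 1)


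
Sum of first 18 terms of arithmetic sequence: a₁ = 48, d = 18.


aₙ = 48 + (18-1)×18 = 354
Sₙ = n(a₁+aₙ)/2 = 18×(48+354)/2
= 18×402/2 = 3618

S_18 = 3618


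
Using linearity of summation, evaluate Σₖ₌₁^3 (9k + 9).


Σ(9k+9) = 9·Σk + 9·n
= 9·6 + 9·3
= 54 + 27 = 81

Σ = 81


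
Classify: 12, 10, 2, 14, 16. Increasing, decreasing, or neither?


Differences: -2, -8, 12, 2
Difference at position 3 is +12 (> 0) but position 1 is -2 (< 0) — sequence both rises and falls
→ NOT monotonic

Not monotonic


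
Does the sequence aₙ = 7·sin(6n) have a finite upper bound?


For all n, -1 ≤ sin(6n) ≤ 1, so -7 ≤ 7·sin(6n) ≤ 7
Lower bound: -7, Upper bound: 7
The sequence IS bounded

Bounded (-7 ≤ aₙ ≤ 7)


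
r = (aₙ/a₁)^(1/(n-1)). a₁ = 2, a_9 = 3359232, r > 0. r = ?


r^(n-1) = aₙ/a₁
r^8 = 3359232/2 = 1679616
r = 1679616^(1/8)
= ±6; taking r > 0 gives r = 6

r = 6


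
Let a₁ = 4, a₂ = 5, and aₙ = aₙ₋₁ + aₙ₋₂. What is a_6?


Computing iteratively: 4, 5, 9, 14, 23, 37
a_6 = 37

a_6 = 37


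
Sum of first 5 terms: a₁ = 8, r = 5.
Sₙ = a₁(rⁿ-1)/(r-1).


Sₙ = 8×(5^5 - 1)/(5 - 1)
= 8×(3125 - 1)/4
= 8×3124/4
= 6248

S_5 = 6248


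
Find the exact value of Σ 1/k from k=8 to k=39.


Σₖ₌8^39 1/k = 1/8 + 1/9 + 1/10 + ... + 1/39
= 115232869018999/69388720221600
≈ 1.6607

Sum = 115232869018999/69388720221600 ≈ 1.6607


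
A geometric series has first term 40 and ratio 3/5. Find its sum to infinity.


S∞ = a₁/(1-r) = 40/(1 - 3/5)
= 40/(2/5)
= 100

S∞ = 100


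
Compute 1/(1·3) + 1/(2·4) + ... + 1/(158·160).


1/(k(k+2)) = (1/2)·(1/k - 1/(k+2)) (partial fractions)
Telescoping: Σ = (1/2)·(1 + 1/2 - 1/159 - 1/160) = 37841/50880

Sum = 37841/50880


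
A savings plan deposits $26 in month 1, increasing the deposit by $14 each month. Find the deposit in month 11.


aₙ = a₁ + (n-1)d
= 26 + (11-1)×14
= 26 + 140
= 166

a_11 = 166


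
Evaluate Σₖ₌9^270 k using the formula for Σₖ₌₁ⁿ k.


Σₖ₌9^270 k = Σₖ₌₁^270 k − Σₖ₌₁^8 k
= 270·271/2 − 8·9/2
= 36585 − 36 = 36549

Σk = 36549


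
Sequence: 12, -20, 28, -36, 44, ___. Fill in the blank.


Pattern: alternating sign, magnitude arithmetic (d=8)
Terms: 12, -20, 28, -36, 44
Next term = -52

Next term = -52


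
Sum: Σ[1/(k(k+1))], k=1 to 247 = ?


1/(k(k+1)) = 1/k - 1/(k+1) (partial fractions)
Telescoping: Σ = 1 - 1/248 = 247/248

Sum = 247/248


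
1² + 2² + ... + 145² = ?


n = 145
n(n+1)(2n+1)/6 = 145×146×291/6
= 6160470/6 = 1026745

Σk² = 1026745


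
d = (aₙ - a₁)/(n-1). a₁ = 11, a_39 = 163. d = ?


d = (aₙ - a₁)/(n-1)
= (163 - 11)/(39-1)
= 152/38 = 4

d = 4


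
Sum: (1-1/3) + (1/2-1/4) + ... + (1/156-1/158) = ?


Telescoping with gap 2: two head and two tail terms survive.
= (1 + 1/2) - (1/157 + 1/158)
= 3/2 - 1/157 - 1/158 = 18447/12403

Sum = 18447/12403


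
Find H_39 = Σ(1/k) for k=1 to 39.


H_39 = 1/1 + 1/2 + 1/3 + ... + 1/39
= 2066035355155033/485721041551200
≈ 4.2535

H_39 = 2066035355155033/485721041551200 ≈ 4.2535


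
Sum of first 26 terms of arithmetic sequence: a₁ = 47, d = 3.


aₙ = 47 + (26-1)×3 = 122
Sₙ = n(a₁+aₙ)/2 = 26×(47+122)/2
= 26×169/2 = 2197

S_26 = 2197


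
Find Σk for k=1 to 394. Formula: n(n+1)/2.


n(n+1)/2 = 394×395/2 = 155630/2 = 77815

Σk = 77815


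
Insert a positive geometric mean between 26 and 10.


GM = √(26×10) = √260 = 16.1245

GM = 16.1245


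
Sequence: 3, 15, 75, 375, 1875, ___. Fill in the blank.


Pattern: geometric (r=5)
Terms: 3, 15, 75, 375, 1875
Next term = 9375

Next term = 9375


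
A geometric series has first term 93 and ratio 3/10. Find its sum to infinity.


S∞ = a₁/(1-r) = 93/(1 - 3/10)
= 93/(7/10)
= 930/7

S∞ = 930/7


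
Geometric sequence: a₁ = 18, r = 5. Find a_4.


aₙ = a₁·r^(n-1)
= 18×5^3
= 18×125
= 2250

a_4 = 2250


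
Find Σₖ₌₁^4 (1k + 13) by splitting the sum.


Σ(1k+13) = 1·Σk + 13·n
= 1·10 + 13·4
= 10 + 52 = 62

Σ = 62


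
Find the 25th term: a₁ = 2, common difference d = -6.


aₙ = a₁ + (n-1)d
= 2 + (25-1)×-6
= 2 - 144
= -142

a_25 = -142


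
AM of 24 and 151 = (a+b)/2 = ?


AM = (24 + 151)/2 = 175/2 = 87.5

AM = 87.5


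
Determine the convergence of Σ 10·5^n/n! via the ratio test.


aₙ = 10·5^n/n!
a_{n+1}/aₙ = 5^(n+1)/(n+1)! × n!/5^n  (constant 10 cancels)
= 5/(n+1)
L = lim(n→∞) 5/(n+1) = 0
L < 1 → series CONVERGES

Converges (ratio test: L = 0 < 1)


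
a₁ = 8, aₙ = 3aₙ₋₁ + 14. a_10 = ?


Computing step by step:
a_1 = 8
a_2 = 38
a_3 = 128
a_4 = 398
a_5 = 1208
a_6 = 3638
a_7 = 10928
a_8 = 32798
a_9 = 98408
a_10 = 295238


a_10 = 295238


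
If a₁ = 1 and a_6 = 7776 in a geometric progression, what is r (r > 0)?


r^(n-1) = aₙ/a₁
r^5 = 7776/1 = 7776
r = 7776^(1/5)
= 6

r = 6


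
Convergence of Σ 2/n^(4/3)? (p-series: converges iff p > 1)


p-series test: Σ c/n^p converges if p > 1, diverges if p ≤ 1 (constant c > 0 doesn't affect convergence).
p = 4/3
4/3 > 1 → CONVERGES

Converges (p = 4/3 > 1)


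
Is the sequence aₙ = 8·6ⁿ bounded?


aₙ = 8·6ⁿ → as n→∞, aₙ→∞ (since base 6 > 1)
No finite upper bound exists
The sequence is UNBOUNDED

Unbounded (aₙ → ∞ as n → ∞)


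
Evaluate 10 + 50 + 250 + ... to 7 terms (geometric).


Sₙ = 10×(5^7 - 1)/(5 - 1)
= 10×(78125 - 1)/4
= 10×78124/4
= 195310

S_7 = 195310


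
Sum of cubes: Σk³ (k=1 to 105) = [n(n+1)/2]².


n(n+1)/2 = 105×106/2 = 5565
Σk³ = 5565² = 30969225

Σk³ = 30969225


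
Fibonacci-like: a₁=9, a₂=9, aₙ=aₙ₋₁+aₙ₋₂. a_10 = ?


Computing iteratively: 9, 9, 18, 27, 45, 72, 117, 189, 306, 495
a_10 = 495

a_10 = 495


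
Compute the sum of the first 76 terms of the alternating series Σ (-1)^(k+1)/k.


S = 1 - 1/2 + 1/3 - 1/4 + 1/5 - 1/6 + 1/7 - 1/8 ± ...
= 0.6866
(Full series converges to +ln(2) ≈ +0.6931)

S_76 = 0.6866


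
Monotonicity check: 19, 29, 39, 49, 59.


Differences: 10, 10, 10, 10
All differences > 0 → strictly INCREASING

Monotonically increasing


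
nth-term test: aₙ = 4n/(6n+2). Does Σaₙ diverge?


lim(n→∞) 4n/(6n+2) = 4/6 = 2/3  (divide numerator and denominator by n)
lim aₙ = 2/3 ≠ 0 → series DIVERGES

Diverges (lim aₙ = 2/3 ≠ 0)


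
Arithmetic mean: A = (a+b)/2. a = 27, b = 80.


AM = (27 + 80)/2 = 107/2 = 53.5

AM = 53.5


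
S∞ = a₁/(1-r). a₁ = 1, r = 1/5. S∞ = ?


S∞ = a₁/(1-r) = 1/(1 - 1/5)
= 1/(4/5)
= 5/4

S∞ = 5/4


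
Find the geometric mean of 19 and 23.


GM = √(19×23) = √437 = 20.9045

GM = 20.9045


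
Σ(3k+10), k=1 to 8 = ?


Σ(3k+10) = 3·Σk + 10·n
= 3·36 + 10·8
= 108 + 80 = 188

Σ = 188


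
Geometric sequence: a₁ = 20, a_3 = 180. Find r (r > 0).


r^(n-1) = aₙ/a₁
r^2 = 180/20 = 9
r = 9^(1/2)
= ±3; taking r > 0 gives r = 3

r = 3


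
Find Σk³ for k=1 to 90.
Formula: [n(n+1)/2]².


n(n+1)/2 = 90×91/2 = 4095
Σk³ = 4095² = 16769025

Σk³ = 16769025


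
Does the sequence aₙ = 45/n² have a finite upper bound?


a₁ = 45, a₂ = 45/4, a₃ = 45/9, ...
0 < aₙ ≤ 45 for all n ≥ 1
The sequence IS bounded

Bounded (0 < aₙ ≤ 45)


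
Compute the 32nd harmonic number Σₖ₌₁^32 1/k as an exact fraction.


H_32 = 1/1 + 1/2 + 1/3 + ... + 1/32
= 586061125622639/144403552893600
≈ 4.0585

H_32 = 586061125622639/144403552893600 ≈ 4.0585


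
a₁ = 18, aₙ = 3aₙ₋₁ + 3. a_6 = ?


Computing step by step:
a_1 = 18
a_2 = 57
a_3 = 174
a_4 = 525
a_5 = 1578
a_6 = 4737


a_6 = 4737


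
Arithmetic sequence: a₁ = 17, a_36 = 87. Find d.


d = (aₙ - a₁)/(n-1)
= (87 - 17)/(36-1)
= 70/35 = 2

d = 2


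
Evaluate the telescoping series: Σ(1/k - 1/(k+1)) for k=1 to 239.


Telescoping: adjacent terms cancel.
= 1/1 - 1/240
= 1 - 1/240 = 239/240

Sum = 239/240


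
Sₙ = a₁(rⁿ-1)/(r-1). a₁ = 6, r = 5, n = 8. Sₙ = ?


Sₙ = 6×(5^8 - 1)/(5 - 1)
= 6×(390625 - 1)/4
= 6×390624/4
= 585936

S_8 = 585936


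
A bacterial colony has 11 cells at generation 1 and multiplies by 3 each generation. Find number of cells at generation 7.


aₙ = a₁·r^(n-1)
= 11×3^6
= 11×729
= 8019

a_7 = 8019


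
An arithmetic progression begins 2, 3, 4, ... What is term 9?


aₙ = a₁ + (n-1)d
= 2 + (9-1)×1
= 2 + 8
= 10

a_9 = 10


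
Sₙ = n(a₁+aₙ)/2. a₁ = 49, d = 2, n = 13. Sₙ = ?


aₙ = 49 + (13-1)×2 = 73
Sₙ = n(a₁+aₙ)/2 = 13×(49+73)/2
= 13×122/2 = 793

S_13 = 793


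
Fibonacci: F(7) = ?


Fibonacci sequence: 1, 1, 2, 3, 5, 8, 13
F(7) = 13

F(7) = 13


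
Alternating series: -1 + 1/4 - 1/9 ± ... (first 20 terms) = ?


S = -1 + 1/4 - 1/9 + 1/16 - 1/25 + 1/36 - 1/49 + 1/64 ± ...
= -0.8213
(Full series converges to -π²/12 ≈ -0.8225)

S_20 = -0.8213


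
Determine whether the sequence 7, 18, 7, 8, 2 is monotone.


Differences: 11, -11, 1, -6
Difference at position 1 is +11 (> 0) but position 2 is -11 (< 0) — sequence both rises and falls
→ NOT monotonic

Not monotonic


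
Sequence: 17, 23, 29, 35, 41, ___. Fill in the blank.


Pattern: arithmetic (d=6)
Terms: 17, 23, 29, 35, 41
Next term = 47

Next term = 47


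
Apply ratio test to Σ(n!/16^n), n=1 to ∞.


aₙ = n!/16^n
a_{n+1}/aₙ = (n+1)!/16^(n+1) × 16^n/n!
= (n+1)/16
L = lim(n→∞) (n+1)/16 = ∞
L > 1 → series DIVERGES

Diverges (ratio test: L = ∞ > 1)


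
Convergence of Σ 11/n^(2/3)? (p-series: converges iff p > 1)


p-series test: Σ c/n^p converges if p > 1, diverges if p ≤ 1 (constant c > 0 doesn't affect convergence).
p = 2/3
2/3 ≤ 1 → DIVERGES

Diverges (p = 2/3 ≤ 1)


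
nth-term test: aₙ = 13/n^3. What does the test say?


lim(n→∞) 13/n^3 = 0
lim aₙ = 0 → nth-term test is INCONCLUSIVE
(Need other tests; this is actually a convergent p-series with p=3 > 1)

Inconclusive (lim aₙ = 0; need another test)


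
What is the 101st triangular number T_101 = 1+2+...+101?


n(n+1)/2 = 101×102/2 = 10302/2 = 5151

Σk = 5151


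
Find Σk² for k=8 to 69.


Σₖ₌8^69 k² = Σₖ₌₁^69 k² − Σₖ₌₁^7 k²
= 69·70·139/6 − 7·8·15/6
= 111895 − 140 = 111755

Σk² = 111755


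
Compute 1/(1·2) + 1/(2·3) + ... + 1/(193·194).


1/(k(k+1)) = 1/k - 1/(k+1) (partial fractions)
Telescoping: Σ = 1 - 1/194 = 193/194

Sum = 193/194


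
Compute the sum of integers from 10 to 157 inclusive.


Σₖ₌10^157 k = Σₖ₌₁^157 k − Σₖ₌₁^9 k
= 157·158/2 − 9·10/2
= 12403 − 45 = 12358

Σk = 12358


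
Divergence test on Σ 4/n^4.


lim(n→∞) 4/n^4 = 0
lim aₙ = 0 → nth-term test is INCONCLUSIVE
(Need other tests; this is actually a convergent p-series with p=4 > 1)

Inconclusive (lim aₙ = 0; need another test)


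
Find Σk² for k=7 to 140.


Σₖ₌7^140 k² = Σₖ₌₁^140 k² − Σₖ₌₁^6 k²
= 140·141·281/6 − 6·7·13/6
= 924490 − 91 = 924399

Σk² = 924399


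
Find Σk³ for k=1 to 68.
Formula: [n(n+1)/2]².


n(n+1)/2 = 68×69/2 = 2346
Σk³ = 2346² = 5503716

Σk³ = 5503716


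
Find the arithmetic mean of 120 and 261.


AM = (120 + 261)/2 = 381/2 = 190.5

AM = 190.5


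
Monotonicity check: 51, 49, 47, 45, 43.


Differences: -2, -2, -2, -2
All differences < 0 → strictly DECREASING

Monotonically decreasing


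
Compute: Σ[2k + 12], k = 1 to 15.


Σ(2k+12) = 2·Σk + 12·n
= 2·120 + 12·15
= 240 + 180 = 420

Σ = 420


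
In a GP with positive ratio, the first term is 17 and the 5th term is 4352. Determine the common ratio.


r^(n-1) = aₙ/a₁
r^4 = 4352/17 = 256
r = 256^(1/4)
= ±4; taking r > 0 gives r = 4

r = 4


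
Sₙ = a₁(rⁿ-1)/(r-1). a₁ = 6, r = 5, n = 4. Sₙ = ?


Sₙ = 6×(5^4 - 1)/(5 - 1)
= 6×(625 - 1)/4
= 6×624/4
= 936

S_4 = 936


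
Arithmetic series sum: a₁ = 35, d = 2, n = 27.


aₙ = 35 + (27-1)×2 = 87
Sₙ = n(a₁+aₙ)/2 = 27×(35+87)/2
= 27×122/2 = 1647

S_27 = 1647


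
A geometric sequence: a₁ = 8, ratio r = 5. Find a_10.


aₙ = a₁·r^(n-1)
= 8×5^9
= 8×1953125
= 15625000

a_10 = 15625000


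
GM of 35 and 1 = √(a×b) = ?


GM = √(35×1) = √35 = 5.9161

GM = 5.9161


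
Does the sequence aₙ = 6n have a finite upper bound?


aₙ = 6n → as n→∞, aₙ→∞
No finite upper bound exists
The sequence is UNBOUNDED

Unbounded (aₙ → ∞ as n → ∞)


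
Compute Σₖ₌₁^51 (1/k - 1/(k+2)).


Telescoping with gap 2: two head and two tail terms survive.
= (1 + 1/2) - (1/52 + 1/53)
= 3/2 - 1/52 - 1/53 = 4029/2756

Sum = 4029/2756


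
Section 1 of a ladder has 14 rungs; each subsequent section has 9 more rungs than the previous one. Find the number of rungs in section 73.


aₙ = a₁ + (n-1)d
= 14 + (73-1)×9
= 14 + 648
= 662

a_73 = 662


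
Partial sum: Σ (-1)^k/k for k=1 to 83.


S = -1 + 1/2 - 1/3 + 1/4 - 1/5 + 1/6 - 1/7 + 1/8 ± ...
= -0.6991
(Full series converges to -ln(2) ≈ -0.6931)

S_83 = -0.6991


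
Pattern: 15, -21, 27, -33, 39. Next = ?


Pattern: alternating sign, magnitude arithmetic (d=6)
Terms: 15, -21, 27, -33, 39
Next term = -45

Next term = -45


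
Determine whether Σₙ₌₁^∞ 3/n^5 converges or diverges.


p-series test: Σ c/n^p converges if p > 1, diverges if p ≤ 1 (constant c > 0 doesn't affect convergence).
p = 5
5 > 1 → CONVERGES

Converges (p = 5 > 1)


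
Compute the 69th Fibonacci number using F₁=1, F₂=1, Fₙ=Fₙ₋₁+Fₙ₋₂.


Fibonacci sequence: 1, 1, 2, 3, 5, 8, 13, 21, 34, 55, 89, ...
F(69) = 117669030460994

F(69) = 117669030460994


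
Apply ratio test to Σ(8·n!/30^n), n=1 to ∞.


aₙ = 8·n!/30^n
a_{n+1}/aₙ = (n+1)!/30^(n+1) × 30^n/n!  (constant 8 cancels)
= (n+1)/30
L = lim(n→∞) (n+1)/30 = ∞
L > 1 → series DIVERGES

Diverges (ratio test: L = ∞ > 1)


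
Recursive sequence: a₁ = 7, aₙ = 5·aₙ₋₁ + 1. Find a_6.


Computing step by step:
a_1 = 7
a_2 = 36
a_3 = 181
a_4 = 906
a_5 = 4531
a_6 = 22656


a_6 = 22656


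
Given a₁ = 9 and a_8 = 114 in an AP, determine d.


d = (aₙ - a₁)/(n-1)
= (114 - 9)/(8-1)
= 105/7 = 15

d = 15


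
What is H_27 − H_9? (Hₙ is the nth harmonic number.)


Σₖ₌10^27 1/k = 1/10 + 1/11 + 1/12 + ... + 1/27
= 85332099113/80313433200
≈ 1.0625

Sum = 85332099113/80313433200 ≈ 1.0625


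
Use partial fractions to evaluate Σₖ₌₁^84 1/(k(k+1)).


1/(k(k+1)) = 1/k - 1/(k+1) (partial fractions)
Telescoping: Σ = 1 - 1/85 = 84/85

Sum = 84/85


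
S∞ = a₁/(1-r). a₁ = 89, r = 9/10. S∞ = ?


S∞ = a₁/(1-r) = 89/(1 - 9/10)
= 89/(1/10)
= 890

S∞ = 890


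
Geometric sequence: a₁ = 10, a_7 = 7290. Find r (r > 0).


r^(n-1) = aₙ/a₁
r^6 = 7290/10 = 729
r = 729^(1/6)
= ±3; taking r > 0 gives r = 3

r = 3


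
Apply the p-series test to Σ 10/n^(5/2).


p-series test: Σ c/n^p converges if p > 1, diverges if p ≤ 1 (constant c > 0 doesn't affect convergence).
p = 5/2
5/2 > 1 → CONVERGES

Converges (p = 5/2 > 1)


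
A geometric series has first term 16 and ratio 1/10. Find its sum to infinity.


S∞ = a₁/(1-r) = 16/(1 - 1/10)
= 16/(9/10)
= 160/9

S∞ = 160/9


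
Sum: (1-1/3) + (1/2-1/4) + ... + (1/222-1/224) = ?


Telescoping with gap 2: two head and two tail terms survive.
= (1 + 1/2) - (1/223 + 1/224)
= 3/2 - 1/223 - 1/224 = 74481/49952

Sum = 74481/49952


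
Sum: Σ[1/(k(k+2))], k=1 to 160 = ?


1/(k(k+2)) = (1/2)·(1/k - 1/(k+2)) (partial fractions)
Telescoping: Σ = (1/2)·(1 + 1/2 - 1/161 - 1/162) = 9700/13041

Sum = 9700/13041


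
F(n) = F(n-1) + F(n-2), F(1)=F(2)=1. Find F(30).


Fibonacci sequence: 1, 1, 2, 3, 5, 8, 13, 21, 34, 55, 89, ...
F(30) = 832040

F(30) = 832040


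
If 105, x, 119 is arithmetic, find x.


AM = (105 + 119)/2 = 224/2 = 112

AM = 112


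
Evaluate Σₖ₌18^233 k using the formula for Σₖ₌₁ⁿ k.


Σₖ₌18^233 k = Σₖ₌₁^233 k − Σₖ₌₁^17 k
= 233·234/2 − 17·18/2
= 27261 − 153 = 27108

Σk = 27108


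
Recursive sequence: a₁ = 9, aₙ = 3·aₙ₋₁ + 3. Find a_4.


Computing step by step:
a_1 = 9
a_2 = 30
a_3 = 93
a_4 = 282


a_4 = 282


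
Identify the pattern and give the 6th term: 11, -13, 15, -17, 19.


Pattern: alternating sign, magnitude arithmetic (d=2)
Terms: 11, -13, 15, -17, 19
Next term = -21

Next term = -21


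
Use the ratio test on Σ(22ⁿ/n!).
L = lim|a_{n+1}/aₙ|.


aₙ = 22^n/n!
a_{n+1}/aₙ = 22^(n+1)/(n+1)! × n!/22^n
= 22/(n+1)
L = lim(n→∞) 22/(n+1) = 0
L < 1 → series CONVERGES

Converges (ratio test: L = 0 < 1)


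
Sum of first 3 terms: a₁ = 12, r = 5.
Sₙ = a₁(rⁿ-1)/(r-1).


Sₙ = 12×(5^3 - 1)/(5 - 1)
= 12×(125 - 1)/4
= 12×124/4
= 372

S_3 = 372


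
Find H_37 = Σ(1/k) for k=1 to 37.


H_37 = 1/1 + 1/2 + 1/3 + ... + 1/37
= 2040798836801833/485721041551200
≈ 4.2016

H_37 = 2040798836801833/485721041551200 ≈ 4.2016


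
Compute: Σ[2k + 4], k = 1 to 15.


Σ(2k+4) = 2·Σk + 4·n
= 2·120 + 4·15
= 240 + 60 = 300

Σ = 300


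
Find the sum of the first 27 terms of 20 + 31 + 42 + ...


aₙ = 20 + (27-1)×11 = 306
Sₙ = n(a₁+aₙ)/2 = 27×(20+306)/2
= 27×326/2 = 4401

S_27 = 4401


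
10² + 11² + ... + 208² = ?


Σₖ₌10^208 k² = Σₖ₌₁^208 k² − Σₖ₌₁^9 k²
= 208·209·417/6 − 9·10·19/6
= 3021304 − 285 = 3021019

Σk² = 3021019


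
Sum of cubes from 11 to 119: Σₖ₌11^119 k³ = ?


Σₖ₌11^119 k³ = [119·120/2]² − [10·11/2]²
= 50979600 − 3025 = 50976575

Σk³ = 50976575


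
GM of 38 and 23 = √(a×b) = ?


GM = √(38×23) = √874 = 29.5635

GM = 29.5635


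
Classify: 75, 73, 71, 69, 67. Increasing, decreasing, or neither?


Differences: -2, -2, -2, -2
All differences < 0 → strictly DECREASING

Monotonically decreasing


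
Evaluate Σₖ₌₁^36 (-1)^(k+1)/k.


S = 1 - 1/2 + 1/3 - 1/4 + 1/5 - 1/6 + 1/7 - 1/8 ± ...
= 0.6795
(Full series converges to +ln(2) ≈ +0.6931)

S_36 = 0.6795


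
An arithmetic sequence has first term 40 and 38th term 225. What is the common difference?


d = (aₙ - a₁)/(n-1)
= (225 - 40)/(38-1)
= 185/37 = 5

d = 5


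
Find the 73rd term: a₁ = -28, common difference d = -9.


aₙ = a₁ + (n-1)d
= -28 + (73-1)×-9
= -28 - 648
= -676

a_73 = -676


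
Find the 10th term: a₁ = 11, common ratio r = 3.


aₙ = a₁·r^(n-1)
= 11×3^9
= 11×19683
= 216513

a_10 = 216513


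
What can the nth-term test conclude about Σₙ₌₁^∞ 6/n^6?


lim(n→∞) 6/n^6 = 0
lim aₙ = 0 → nth-term test is INCONCLUSIVE
(Need other tests; this is actually a convergent p-series with p=6 > 1)

Inconclusive (lim aₙ = 0; need another test)


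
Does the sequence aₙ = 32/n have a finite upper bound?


a₁ = 32, a₂ = 32/2, a₃ = 32/3, ...
0 < aₙ ≤ 32 for all n ≥ 1
Lower bound: 0, Upper bound: 32
The sequence IS bounded

Bounded (0 < aₙ ≤ 32)


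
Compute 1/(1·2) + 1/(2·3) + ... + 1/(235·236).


1/(k(k+1)) = 1/k - 1/(k+1) (partial fractions)
Telescoping: Σ = 1 - 1/236 = 235/236

Sum = 235/236


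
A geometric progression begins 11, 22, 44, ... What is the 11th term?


aₙ = a₁·r^(n-1)
= 11×2^10
= 11×1024
= 11264

a_11 = 11264


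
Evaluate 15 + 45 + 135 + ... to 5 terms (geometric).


Sₙ = 15×(3^5 - 1)/(3 - 1)
= 15×(243 - 1)/2
= 15×242/2
= 1815

S_5 = 1815


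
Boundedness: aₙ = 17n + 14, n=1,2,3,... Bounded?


aₙ = 17n + 14 → as n→∞, aₙ→∞
No finite upper bound exists
The sequence is UNBOUNDED

Unbounded (aₙ → ∞ as n → ∞)


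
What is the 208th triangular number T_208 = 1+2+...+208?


n(n+1)/2 = 208×209/2 = 43472/2 = 21736

Σk = 21736


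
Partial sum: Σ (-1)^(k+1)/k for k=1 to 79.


S = 1 - 1/2 + 1/3 - 1/4 + 1/5 - 1/6 + 1/7 - 1/8 ± ...
= 0.6994
(Full series converges to +ln(2) ≈ +0.6931)

S_79 = 0.6994


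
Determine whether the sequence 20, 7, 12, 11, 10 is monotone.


Differences: -13, 5, -1, -1
Difference at position 2 is +5 (> 0) but position 1 is -13 (< 0) — sequence both rises and falls
→ NOT monotonic

Not monotonic


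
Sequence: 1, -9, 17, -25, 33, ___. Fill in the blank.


Pattern: alternating sign, magnitude arithmetic (d=8)
Terms: 1, -9, 17, -25, 33
Next term = -41

Next term = -41


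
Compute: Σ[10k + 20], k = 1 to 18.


Σ(10k+20) = 10·Σk + 20·n
= 10·171 + 20·18
= 1710 + 360 = 2070

Σ = 2070


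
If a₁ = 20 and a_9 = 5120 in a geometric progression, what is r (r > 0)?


r^(n-1) = aₙ/a₁
r^8 = 5120/20 = 256
r = 256^(1/8)
= ±2; taking r > 0 gives r = 2

r = 2


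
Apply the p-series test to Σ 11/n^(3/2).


p-series test: Σ c/n^p converges if p > 1, diverges if p ≤ 1 (constant c > 0 doesn't affect convergence).
p = 3/2
3/2 > 1 → CONVERGES

Converges (p = 3/2 > 1)


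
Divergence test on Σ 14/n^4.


lim(n→∞) 14/n^4 = 0
lim aₙ = 0 → nth-term test is INCONCLUSIVE
(Need other tests; this is actually a convergent p-series with p=4 > 1)

Inconclusive (lim aₙ = 0; need another test)


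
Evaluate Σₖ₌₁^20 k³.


n(n+1)/2 = 20×21/2 = 210
Σk³ = 210² = 44100

Σk³ = 44100


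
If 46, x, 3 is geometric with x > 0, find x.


GM = √(46×3) = √138 = 11.7473

GM = 11.7473


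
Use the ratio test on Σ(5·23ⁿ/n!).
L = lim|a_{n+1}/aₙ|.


aₙ = 5·23^n/n!
a_{n+1}/aₙ = 23^(n+1)/(n+1)! × n!/23^n  (constant 5 cancels)
= 23/(n+1)
L = lim(n→∞) 23/(n+1) = 0
L < 1 → series CONVERGES

Converges (ratio test: L = 0 < 1)


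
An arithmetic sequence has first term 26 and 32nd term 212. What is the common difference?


d = (aₙ - a₁)/(n-1)
= (212 - 26)/(32-1)
= 186/31 = 6

d = 6


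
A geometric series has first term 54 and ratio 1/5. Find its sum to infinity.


S∞ = a₁/(1-r) = 54/(1 - 1/5)
= 54/(4/5)
= 135/2

S∞ = 135/2


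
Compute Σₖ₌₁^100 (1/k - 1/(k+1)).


Telescoping: adjacent terms cancel.
= 1/1 - 1/101
= 1 - 1/101 = 100/101

Sum = 100/101


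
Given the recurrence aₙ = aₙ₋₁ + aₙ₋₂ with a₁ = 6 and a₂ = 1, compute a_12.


Computing iteratively: 6, 1, 7, 8, 15, 23, 38, 61, 99, 160, 259, 419
a_12 = 419

a_12 = 419


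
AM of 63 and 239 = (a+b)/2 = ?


AM = (63 + 239)/2 = 302/2 = 151

AM = 151


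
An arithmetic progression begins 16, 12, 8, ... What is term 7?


aₙ = a₁ + (n-1)d
= 16 + (7-1)×-4
= 16 - 24
= -8

a_7 = -8


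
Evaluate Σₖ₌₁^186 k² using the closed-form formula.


n = 186
n(n+1)(2n+1)/6 = 186×187×373/6
= 12973686/6 = 2162281

Σk² = 2162281


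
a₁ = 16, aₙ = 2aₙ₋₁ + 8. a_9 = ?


Computing step by step:
a_1 = 16
a_2 = 40
a_3 = 88
a_4 = 184
a_5 = 376
a_6 = 760
a_7 = 1528
a_8 = 3064
a_9 = 6136


a_9 = 6136


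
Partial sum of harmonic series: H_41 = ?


H_41 = 1/1 + 1/2 + 1/3 + ... + 1/41
= 85691034670497533/19914562703599200
≈ 4.3029

H_41 = 85691034670497533/19914562703599200 ≈ 4.3029


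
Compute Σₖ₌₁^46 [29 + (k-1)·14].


aₙ = 29 + (46-1)×14 = 659
Sₙ = n(a₁+aₙ)/2 = 46×(29+659)/2
= 46×688/2 = 15824

S_46 = 15824


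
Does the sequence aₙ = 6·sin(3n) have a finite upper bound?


For all n, -1 ≤ sin(3n) ≤ 1, so -6 ≤ 6·sin(3n) ≤ 6
Lower bound: -6, Upper bound: 6
The sequence IS bounded

Bounded (-6 ≤ aₙ ≤ 6)


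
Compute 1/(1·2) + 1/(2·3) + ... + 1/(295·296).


1/(k(k+1)) = 1/k - 1/(k+1) (partial fractions)
Telescoping: Σ = 1 - 1/296 = 295/296

Sum = 295/296


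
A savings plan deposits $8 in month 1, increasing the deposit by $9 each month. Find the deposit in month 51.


aₙ = a₁ + (n-1)d
= 8 + (51-1)×9
= 8 + 450
= 458

a_51 = 458


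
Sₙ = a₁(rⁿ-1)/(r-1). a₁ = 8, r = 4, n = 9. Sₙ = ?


Sₙ = 8×(4^9 - 1)/(4 - 1)
= 8×(262144 - 1)/3
= 8×262143/3
= 699048

S_9 = 699048


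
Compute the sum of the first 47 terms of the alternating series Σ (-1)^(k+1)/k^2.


S = 1 - 1/4 + 1/9 - 1/16 + 1/25 - 1/36 + 1/49 - 1/64 ± ...
= 0.8227
(Full series converges to +π²/12 ≈ +0.8225)

S_47 = 0.8227


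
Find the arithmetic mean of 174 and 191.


AM = (174 + 191)/2 = 365/2 = 182.5

AM = 182.5


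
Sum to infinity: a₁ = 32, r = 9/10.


S∞ = a₁/(1-r) = 32/(1 - 9/10)
= 32/(1/10)
= 320

S∞ = 320


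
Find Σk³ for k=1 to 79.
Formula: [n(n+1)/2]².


n(n+1)/2 = 79×80/2 = 3160
Σk³ = 3160² = 9985600

Σk³ = 9985600


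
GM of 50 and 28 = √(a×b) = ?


GM = √(50×28) = √1400 = 37.4166

GM = 37.4166


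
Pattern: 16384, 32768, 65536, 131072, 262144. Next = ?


Pattern: powers of 2: 2ⁿ
Terms: 16384, 32768, 65536, 131072, 262144
Next term = 524288

Next term = 524288


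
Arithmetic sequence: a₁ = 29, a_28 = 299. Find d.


d = (aₙ - a₁)/(n-1)
= (299 - 29)/(28-1)
= 270/27 = 10

d = 10


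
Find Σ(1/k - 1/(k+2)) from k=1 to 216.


Telescoping with gap 2: two head and two tail terms survive.
= (1 + 1/2) - (1/217 + 1/218)
= 3/2 - 1/217 - 1/218 = 35262/23653

Sum = 35262/23653


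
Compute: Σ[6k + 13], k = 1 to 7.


Σ(6k+13) = 6·Σk + 13·n
= 6·28 + 13·7
= 168 + 91 = 259

Σ = 259


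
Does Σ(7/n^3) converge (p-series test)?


p-series test: Σ c/n^p converges if p > 1, diverges if p ≤ 1 (constant c > 0 doesn't affect convergence).
p = 3
3 > 1 → CONVERGES

Converges (p = 3 > 1)


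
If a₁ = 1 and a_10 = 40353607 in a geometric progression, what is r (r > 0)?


r^(n-1) = aₙ/a₁
r^9 = 40353607/1 = 40353607
r = 40353607^(1/9)
= 7

r = 7


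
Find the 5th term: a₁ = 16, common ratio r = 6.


aₙ = a₁·r^(n-1)
= 16×6^4
= 16×1296
= 20736

a_5 = 20736


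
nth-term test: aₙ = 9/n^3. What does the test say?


lim(n→∞) 9/n^3 = 0
lim aₙ = 0 → nth-term test is INCONCLUSIVE
(Need other tests; this is actually a convergent p-series with p=3 > 1)

Inconclusive (lim aₙ = 0; need another test)


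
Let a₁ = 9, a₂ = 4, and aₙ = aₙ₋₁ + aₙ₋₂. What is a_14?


Computing iteratively: 9, 4, 13, 17, 30, 47, 77, 124, 201, 325, 526, 851, ...
a_14 = 2228

a_14 = 2228


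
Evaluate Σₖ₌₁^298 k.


n(n+1)/2 = 298×299/2 = 89102/2 = 44551

Σk = 44551


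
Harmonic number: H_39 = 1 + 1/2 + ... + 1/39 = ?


H_39 = 1/1 + 1/2 + 1/3 + ... + 1/39
= 2066035355155033/485721041551200
≈ 4.2535

H_39 = 2066035355155033/485721041551200 ≈ 4.2535


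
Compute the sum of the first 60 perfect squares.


n = 60
n(n+1)(2n+1)/6 = 60×61×121/6
= 442860/6 = 73810

Σk² = 73810


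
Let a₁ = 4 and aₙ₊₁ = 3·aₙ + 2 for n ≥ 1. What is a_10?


Computing step by step:
a_1 = 4
a_2 = 14
a_3 = 44
a_4 = 134
a_5 = 404
a_6 = 1214
a_7 = 3644
a_8 = 10934
a_9 = 32804
a_10 = 98414


a_10 = 98414


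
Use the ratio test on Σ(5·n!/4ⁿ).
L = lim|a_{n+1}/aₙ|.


aₙ = 5·n!/4^n
a_{n+1}/aₙ = (n+1)!/4^(n+1) × 4^n/n!  (constant 5 cancels)
= (n+1)/4
L = lim(n→∞) (n+1)/4 = ∞
L > 1 → series DIVERGES

Diverges (ratio test: L = ∞ > 1)


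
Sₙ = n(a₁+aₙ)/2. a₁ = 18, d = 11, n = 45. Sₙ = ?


aₙ = 18 + (45-1)×11 = 502
Sₙ = n(a₁+aₙ)/2 = 45×(18+502)/2
= 45×520/2 = 11700

S_45 = 11700


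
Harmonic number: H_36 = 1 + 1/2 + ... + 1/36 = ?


H_36 = 1/1 + 1/2 + 1/3 + ... + 1/36
= 54801925434709/13127595717600
≈ 4.1746

H_36 = 54801925434709/13127595717600 ≈ 4.1746


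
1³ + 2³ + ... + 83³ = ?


n(n+1)/2 = 83×84/2 = 3486
Σk³ = 3486² = 12152196

Σk³ = 12152196


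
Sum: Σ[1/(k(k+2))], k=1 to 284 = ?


1/(k(k+2)) = (1/2)·(1/k - 1/(k+2)) (partial fractions)
Telescoping: Σ = (1/2)·(1 + 1/2 - 1/285 - 1/286) = 60847/81510

Sum = 60847/81510


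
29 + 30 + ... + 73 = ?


Σₖ₌29^73 k = Σₖ₌₁^73 k − Σₖ₌₁^28 k
= 73·74/2 − 28·29/2
= 2701 − 406 = 2295

Σk = 2295


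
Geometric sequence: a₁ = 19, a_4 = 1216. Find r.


r^(n-1) = aₙ/a₁
r^3 = 1216/19 = 64
r = 64^(1/3)
= 4

r = 4


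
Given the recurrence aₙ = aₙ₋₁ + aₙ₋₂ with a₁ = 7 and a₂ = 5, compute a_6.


Computing iteratively: 7, 5, 12, 17, 29, 46
a_6 = 46

a_6 = 46


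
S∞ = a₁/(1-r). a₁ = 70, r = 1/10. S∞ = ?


S∞ = a₁/(1-r) = 70/(1 - 1/10)
= 70/(9/10)
= 700/9

S∞ = 700/9


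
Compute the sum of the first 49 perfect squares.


n = 49
n(n+1)(2n+1)/6 = 49×50×99/6
= 242550/6 = 40425

Σk² = 40425


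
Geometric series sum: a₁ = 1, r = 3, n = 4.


Sₙ = 1×(3^4 - 1)/(3 - 1)
= 1×(81 - 1)/2
= 1×80/2
= 40

S_4 = 40


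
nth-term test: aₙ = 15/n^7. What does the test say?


lim(n→∞) 15/n^7 = 0
lim aₙ = 0 → nth-term test is INCONCLUSIVE
(Need other tests; this is actually a convergent p-series with p=7 > 1)

Inconclusive (lim aₙ = 0; need another test)


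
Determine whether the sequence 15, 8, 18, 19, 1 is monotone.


Differences: -7, 10, 1, -18
Difference at position 2 is +10 (> 0) but position 1 is -7 (< 0) — sequence both rises and falls
→ NOT monotonic

Not monotonic


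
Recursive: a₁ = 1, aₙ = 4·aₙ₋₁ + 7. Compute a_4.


Computing step by step:
a_1 = 1
a_2 = 11
a_3 = 51
a_4 = 211


a_4 = 211


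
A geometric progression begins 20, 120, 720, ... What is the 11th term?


aₙ = a₁·r^(n-1)
= 20×6^10
= 20×60466176
= 1209323520

a_11 = 1209323520


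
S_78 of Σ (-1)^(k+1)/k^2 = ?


S = 1 - 1/4 + 1/9 - 1/16 + 1/25 - 1/36 + 1/49 - 1/64 ± ...
= 0.8224
(Full series converges to +π²/12 ≈ +0.8225)

S_78 = 0.8224


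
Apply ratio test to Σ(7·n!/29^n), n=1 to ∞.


aₙ = 7·n!/29^n
a_{n+1}/aₙ = (n+1)!/29^(n+1) × 29^n/n!  (constant 7 cancels)
= (n+1)/29
L = lim(n→∞) (n+1)/29 = ∞
L > 1 → series DIVERGES

Diverges (ratio test: L = ∞ > 1)


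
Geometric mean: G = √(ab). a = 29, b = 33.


GM = √(29×33) = √957 = 30.9354

GM = 30.9354


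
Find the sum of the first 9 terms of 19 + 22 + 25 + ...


aₙ = 19 + (9-1)×3 = 43
Sₙ = n(a₁+aₙ)/2 = 9×(19+43)/2
= 9×62/2 = 279

S_9 = 279


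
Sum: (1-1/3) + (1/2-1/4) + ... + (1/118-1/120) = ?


Telescoping with gap 2: two head and two tail terms survive.
= (1 + 1/2) - (1/119 + 1/120)
= 3/2 - 1/119 - 1/120 = 21181/14280

Sum = 21181/14280


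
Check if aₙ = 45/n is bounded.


a₁ = 45, a₂ = 45/2, a₃ = 45/3, ...
0 < aₙ ≤ 45 for all n ≥ 1
Lower bound: 0, Upper bound: 45
The sequence IS bounded

Bounded (0 < aₙ ≤ 45)


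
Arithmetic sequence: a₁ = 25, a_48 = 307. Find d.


d = (aₙ - a₁)/(n-1)
= (307 - 25)/(48-1)
= 282/47 = 6

d = 6


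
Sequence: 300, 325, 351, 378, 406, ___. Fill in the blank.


Pattern: triangular numbers: n(n+1)/2
Terms: 300, 325, 351, 378, 406
Next term = 435

Next term = 435


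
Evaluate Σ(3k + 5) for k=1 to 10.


Σ(3k+5) = 3·Σk + 5·n
= 3·55 + 5·10
= 165 + 50 = 215

Σ = 215


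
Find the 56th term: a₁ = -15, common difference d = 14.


aₙ = a₁ + (n-1)d
= -15 + (56-1)×14
= -15 + 770
= 755

a_56 = 755


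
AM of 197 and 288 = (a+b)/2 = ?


AM = (197 + 288)/2 = 485/2 = 242.5

AM = 242.5


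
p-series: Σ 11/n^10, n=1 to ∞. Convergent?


p-series test: Σ c/n^p converges if p > 1, diverges if p ≤ 1 (constant c > 0 doesn't affect convergence).
p = 10
10 > 1 → CONVERGES

Converges (p = 10 > 1)


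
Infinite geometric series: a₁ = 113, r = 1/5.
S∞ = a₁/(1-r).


S∞ = a₁/(1-r) = 113/(1 - 1/5)
= 113/(4/5)
= 565/4

S∞ = 565/4


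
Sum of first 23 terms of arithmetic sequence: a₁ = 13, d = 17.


aₙ = 13 + (23-1)×17 = 387
Sₙ = n(a₁+aₙ)/2 = 23×(13+387)/2
= 23×400/2 = 4600

S_23 = 4600


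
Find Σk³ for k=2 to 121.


Σₖ₌2^121 k³ = [121·122/2]² − [1·2/2]²
= 54479161 − 1 = 54479160

Σk³ = 54479160


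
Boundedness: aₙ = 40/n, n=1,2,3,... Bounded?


a₁ = 40, a₂ = 40/2, a₃ = 40/3, ...
0 < aₙ ≤ 40 for all n ≥ 1
Lower bound: 0, Upper bound: 40
The sequence IS bounded

Bounded (0 < aₙ ≤ 40)


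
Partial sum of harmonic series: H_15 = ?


H_15 = 1/1 + 1/2 + 1/3 + ... + 1/15
= 1195757/360360
≈ 3.3182

H_15 = 1195757/360360 ≈ 3.3182


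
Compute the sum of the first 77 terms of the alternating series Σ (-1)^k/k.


S = -1 + 1/2 - 1/3 + 1/4 - 1/5 + 1/6 - 1/7 + 1/8 ± ...
= -0.6996
(Full series converges to -ln(2) ≈ -0.6931)

S_77 = -0.6996


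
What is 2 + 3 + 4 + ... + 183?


Σₖ₌2^183 k = Σₖ₌₁^183 k − Σₖ₌₁^1 k
= 183·184/2 − 1·2/2
= 16836 − 1 = 16835

Σk = 16835


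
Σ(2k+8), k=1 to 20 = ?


Σ(2k+8) = 2·Σk + 8·n
= 2·210 + 8·20
= 420 + 160 = 580

Σ = 580


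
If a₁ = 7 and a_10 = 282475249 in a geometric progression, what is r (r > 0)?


r^(n-1) = aₙ/a₁
r^9 = 282475249/7 = 40353607
r = 40353607^(1/9)
= 7

r = 7


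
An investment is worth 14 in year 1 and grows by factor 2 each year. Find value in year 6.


aₙ = a₁·r^(n-1)
= 14×2^5
= 14×32
= 448

a_6 = 448


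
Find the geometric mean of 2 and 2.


GM = √(2×2) = √4 = 2

GM = 2


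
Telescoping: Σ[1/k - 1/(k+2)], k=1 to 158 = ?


Telescoping with gap 2: two head and two tail terms survive.
= (1 + 1/2) - (1/159 + 1/160)
= 3/2 - 1/159 - 1/160 = 37841/25440

Sum = 37841/25440
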